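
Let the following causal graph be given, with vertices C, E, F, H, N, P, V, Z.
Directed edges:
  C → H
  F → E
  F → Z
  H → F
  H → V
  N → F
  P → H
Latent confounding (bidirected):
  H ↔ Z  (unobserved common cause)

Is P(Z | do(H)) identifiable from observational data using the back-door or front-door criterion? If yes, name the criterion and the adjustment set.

desc(H)\{H}={E,F,V,Z}; candidates ⊆ {C,N,P}.
H↔Z: latent back-door arc(s) into H.
size 0: {}; under {} H still reaches {C,P,Z} ∋ Z.
size 1: {C}, {N}, {P}; under {C} H still reaches {P,Z} ∋ Z.
size 2: {C,N}, {C,P}, {N,P}; under {C,N} H still reaches {P,Z} ∋ Z.
H↔Z cannot be blocked by any observed set — no back-door set.
{F}: (i) intercepts every directed H→Z path; (ii) no back-door H→{F}; (iii) {H} blocks every back-door {F}→Z. Front-door holds.
P(Z|do(H)) = Σ_{F} P(F|H) Σ_{H'} P(Z|F,H')P(H').

P(Z|do(H)): frontdoor, adjust for {F}.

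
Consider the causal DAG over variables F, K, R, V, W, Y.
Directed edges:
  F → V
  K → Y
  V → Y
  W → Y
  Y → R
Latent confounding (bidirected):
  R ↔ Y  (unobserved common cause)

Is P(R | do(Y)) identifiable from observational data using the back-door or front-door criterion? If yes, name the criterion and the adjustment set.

P(R|do(Y)): not identifiable (no BD/FD set).

desc(Y)\{Y}={R}; candidates ⊆ {F,K,V,W}.
Y↔R: latent back-door arc(s) into Y.
size 0: {}; under {} Y still reaches {F,K,R,V,W} ∋ R.
size 1: {F}, {K}, {V} …(+1); under {F} Y still reaches {K,R,V,W} ∋ R.
size 2: {F,K}, {F,V}, {F,W} …(+3); under {F,K} Y still reaches {R,V,W} ∋ R.
Y↔R cannot be blocked by any observed set — no back-door set.
No mediator lies on a directed Y→…→R path.
Neither criterion identifies P(R|do(Y)) in this graph.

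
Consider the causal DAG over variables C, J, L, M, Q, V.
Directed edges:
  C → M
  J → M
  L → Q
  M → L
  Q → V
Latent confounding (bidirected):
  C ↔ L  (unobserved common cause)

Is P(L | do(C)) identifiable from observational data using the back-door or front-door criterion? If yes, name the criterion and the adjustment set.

P(L|do(C)): frontdoor, adjust for {M}.

desc(C)\{C}={L,M,Q,V}; candidates ⊆ {J}.
C↔L: latent back-door arc(s) into C.
size 0: {}; under {} C still reaches {L,Q,V} ∋ L.
size 1: {J}; under {J} C still reaches {L,Q,V} ∋ L.
C↔L cannot be blocked by any observed set — no back-door set.
{M}: (i) intercepts every directed C→L path; (ii) no back-door C→{M}; (iii) {C} blocks every back-door {M}→L. Front-door holds.
P(L|do(C)) = Σ_{M} P(M|C) Σ_{C'} P(L|M,C')P(C').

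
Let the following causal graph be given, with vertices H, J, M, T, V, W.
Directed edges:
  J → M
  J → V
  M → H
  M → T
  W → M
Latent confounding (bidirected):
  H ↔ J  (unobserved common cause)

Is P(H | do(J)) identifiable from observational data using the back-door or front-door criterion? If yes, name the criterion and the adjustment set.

P(H|do(J)): frontdoor, adjust for {M}.

desc(J)\{J}={H,M,T,V}; candidates ⊆ {W}.
J↔H: latent back-door arc(s) into J.
size 0: {}; under {} J still reaches {H} ∋ H.
size 1: {W}; under {W} J still reaches {H} ∋ H.
J↔H cannot be blocked by any observed set — no back-door set.
{M}: (i) intercepts every directed J→H path; (ii) no back-door J→{M}; (iii) {J} blocks every back-door {M}→H. Front-door holds.
P(H|do(J)) = Σ_{M} P(M|J) Σ_{J'} P(H|M,J')P(J').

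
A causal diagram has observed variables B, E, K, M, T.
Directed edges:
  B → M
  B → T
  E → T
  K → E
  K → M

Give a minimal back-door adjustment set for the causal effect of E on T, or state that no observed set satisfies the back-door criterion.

desc(E)\{E}={T}; candidates ⊆ {B,K,M}.
∅: E⊥T given ∅ in G with E→· removed — back-door holds.

E→T: minimal back-door set ∅.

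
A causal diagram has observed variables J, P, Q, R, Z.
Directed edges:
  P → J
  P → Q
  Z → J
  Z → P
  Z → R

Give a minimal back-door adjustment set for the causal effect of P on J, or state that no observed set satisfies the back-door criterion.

desc(P)\{P}={J,Q}; candidates ⊆ {R,Z}.
size 0: {}; under {} P still reaches {J,R,Z} ∋ J.
{Z}: P⊥J given {Z} in G with P→· removed — back-door holds.

P→J: minimal back-door set {Z}.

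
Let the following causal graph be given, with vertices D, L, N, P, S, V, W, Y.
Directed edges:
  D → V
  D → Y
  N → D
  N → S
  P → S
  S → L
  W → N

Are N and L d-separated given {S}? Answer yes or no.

Yes — N ⊥ L | {S}.

Bayes-Ball from N | {S} reaches {D,P,V,W,Y}.
L ∉ reach(N|{S}) ⇒ N ⊥ L | {S}.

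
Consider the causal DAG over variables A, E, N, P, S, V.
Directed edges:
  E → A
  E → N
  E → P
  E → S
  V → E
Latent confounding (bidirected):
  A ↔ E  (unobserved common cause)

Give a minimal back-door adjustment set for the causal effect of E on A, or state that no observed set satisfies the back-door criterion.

E→A: no observed back-door set.

desc(E)\{E}={A,N,P,S}; candidates ⊆ {V}.
E↔A: latent back-door arc(s) into E.
size 0: {}; under {} E still reaches {A,V} ∋ A.
size 1: {V}; under {V} E still reaches {A} ∋ A.
E↔A cannot be blocked by any observed set — no back-door set.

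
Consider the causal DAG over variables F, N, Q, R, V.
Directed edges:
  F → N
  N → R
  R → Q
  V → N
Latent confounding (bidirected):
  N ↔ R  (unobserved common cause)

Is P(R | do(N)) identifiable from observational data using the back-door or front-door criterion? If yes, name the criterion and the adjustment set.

desc(N)\{N}={Q,R}; candidates ⊆ {F,V}.
N↔R: latent back-door arc(s) into N.
size 0: {}; under {} N still reaches {F,Q,R,V} ∋ R.
size 1: {F}, {V}; under {F} N still reaches {Q,R,V} ∋ R.
size 2: {F,V}; under {F,V} N still reaches {Q,R} ∋ R.
N↔R cannot be blocked by any observed set — no back-door set.
No mediator lies on a directed N→…→R path.
Neither criterion identifies P(R|do(N)) in this graph.

P(R|do(N)): not identifiable (no BD/FD set).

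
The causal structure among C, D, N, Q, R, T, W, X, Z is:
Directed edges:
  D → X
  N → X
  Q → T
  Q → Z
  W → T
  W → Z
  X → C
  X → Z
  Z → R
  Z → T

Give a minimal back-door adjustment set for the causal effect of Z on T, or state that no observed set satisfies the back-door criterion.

desc(Z)\{Z}={R,T}; candidates ⊆ {C,D,N,Q,W,X}.
size 0: {}; under {} Z still reaches {C,D,N,Q,T,W,X} ∋ T.
size 1: {C}, {D}, {N} …(+3); under {C} Z still reaches {D,N,Q,T,W,X} ∋ T.
{Q,W}: Z⊥T given {Q,W} in G with Z→· removed — back-door holds.

Z→T: minimal back-door set {Q, W}.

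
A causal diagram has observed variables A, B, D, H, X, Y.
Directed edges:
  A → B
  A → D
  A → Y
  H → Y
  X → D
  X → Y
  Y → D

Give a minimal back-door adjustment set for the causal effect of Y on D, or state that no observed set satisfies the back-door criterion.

Y→D: minimal back-door set {A, X}.

desc(Y)\{Y}={D}; candidates ⊆ {A,B,H,X}.
size 0: {}; under {} Y still reaches {A,B,D,H,X} ∋ D.
size 1: {A}, {B}, {H} …(+1); under {A} Y still reaches {D,H,X} ∋ D.
{A,X}: Y⊥D given {A,X} in G with Y→· removed — back-door holds.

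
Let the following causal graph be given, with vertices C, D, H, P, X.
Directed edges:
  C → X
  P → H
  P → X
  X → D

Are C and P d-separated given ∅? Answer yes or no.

Bayes-Ball from C | ∅ reaches {D,X}.
P ∉ reach(C|∅) ⇒ C ⊥ P | ∅.

Yes — C ⊥ P | ∅.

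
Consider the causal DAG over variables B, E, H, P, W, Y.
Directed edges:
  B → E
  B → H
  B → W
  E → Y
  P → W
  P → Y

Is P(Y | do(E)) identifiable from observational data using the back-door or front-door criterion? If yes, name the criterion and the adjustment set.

P(Y|do(E)): backdoor, adjust for ∅.

desc(E)\{E}={Y}; candidates ⊆ {B,H,P,W}.
∅: E⊥Y given ∅ in G with E→· removed — back-door holds.
P(Y|do(E)) = P(Y|E) — no adjustment needed.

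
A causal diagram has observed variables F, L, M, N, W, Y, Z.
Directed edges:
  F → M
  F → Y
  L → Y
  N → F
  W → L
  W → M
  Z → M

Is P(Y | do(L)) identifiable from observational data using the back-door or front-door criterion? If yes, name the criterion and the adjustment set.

P(Y|do(L)): backdoor, adjust for ∅.

desc(L)\{L}={Y}; candidates ⊆ {F,M,N,W,Z}.
∅: L⊥Y given ∅ in G with L→· removed — back-door holds.
P(Y|do(L)) = P(Y|L) — no adjustment needed.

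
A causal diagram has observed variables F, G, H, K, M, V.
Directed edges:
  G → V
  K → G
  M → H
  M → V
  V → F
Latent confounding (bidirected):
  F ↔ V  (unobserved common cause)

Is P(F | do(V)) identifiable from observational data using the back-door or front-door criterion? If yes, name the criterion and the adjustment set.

desc(V)\{V}={F}; candidates ⊆ {G,H,K,M}.
V↔F: latent back-door arc(s) into V.
size 0: {}; under {} V still reaches {F,G,H,K,M} ∋ F.
size 1: {G}, {H}, {K} …(+1); under {G} V still reaches {F,H,M} ∋ F.
size 2: {G,H}, {G,K}, {G,M} …(+3); under {G,H} V still reaches {F,M} ∋ F.
V↔F cannot be blocked by any observed set — no back-door set.
No mediator lies on a directed V→…→F path.
Neither criterion identifies P(F|do(V)) in this graph.

P(F|do(V)): not identifiable (no BD/FD set).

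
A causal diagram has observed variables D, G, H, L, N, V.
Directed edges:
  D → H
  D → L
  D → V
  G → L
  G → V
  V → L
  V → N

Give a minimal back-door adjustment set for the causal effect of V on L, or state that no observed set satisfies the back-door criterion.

desc(V)\{V}={L,N}; candidates ⊆ {D,G,H}.
size 0: {}; under {} V still reaches {D,G,H,L} ∋ L.
size 1: {D}, {G}, {H}; under {D} V still reaches {G,L} ∋ L.
{D,G}: V⊥L given {D,G} in G with V→· removed — back-door holds.

V→L: minimal back-door set {D, G}.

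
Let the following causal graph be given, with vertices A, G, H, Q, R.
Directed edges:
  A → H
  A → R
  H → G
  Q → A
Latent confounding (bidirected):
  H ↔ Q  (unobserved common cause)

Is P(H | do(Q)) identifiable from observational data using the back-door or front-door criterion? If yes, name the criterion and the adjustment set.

desc(Q)\{Q}={A,G,H,R}; candidates ⊆ {—}.
Q↔H: latent back-door arc(s) into Q.
size 0: {}; under {} Q still reaches {G,H} ∋ H.
Q↔H cannot be blocked by any observed set — no back-door set.
{A}: (i) intercepts every directed Q→H path; (ii) no back-door Q→{A}; (iii) {Q} blocks every back-door {A}→H. Front-door holds.
P(H|do(Q)) = Σ_{A} P(A|Q) Σ_{Q'} P(H|A,Q')P(Q').

P(H|do(Q)): frontdoor, adjust for {A}.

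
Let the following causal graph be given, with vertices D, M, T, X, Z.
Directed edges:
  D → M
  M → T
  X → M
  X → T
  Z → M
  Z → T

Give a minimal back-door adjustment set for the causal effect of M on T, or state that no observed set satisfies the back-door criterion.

M→T: minimal back-door set {X, Z}.

desc(M)\{M}={T}; candidates ⊆ {D,X,Z}.
size 0: {}; under {} M still reaches {D,T,X,Z} ∋ T.
size 1: {D}, {X}, {Z}; under {D} M still reaches {T,X,Z} ∋ T.
{X,Z}: M⊥T given {X,Z} in G with M→· removed — back-door holds.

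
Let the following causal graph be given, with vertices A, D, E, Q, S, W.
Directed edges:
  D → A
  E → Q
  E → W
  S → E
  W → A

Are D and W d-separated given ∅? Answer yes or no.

Bayes-Ball from D | ∅ reaches {A}.
W ∉ reach(D|∅) ⇒ D ⊥ W | ∅.

Yes — D ⊥ W | ∅.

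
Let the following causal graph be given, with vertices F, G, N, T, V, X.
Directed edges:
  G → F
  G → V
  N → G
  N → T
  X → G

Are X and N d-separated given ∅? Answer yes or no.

Bayes-Ball from X | ∅ reaches {F,G,V}.
N ∉ reach(X|∅) ⇒ X ⊥ N | ∅.

Yes — X ⊥ N | ∅.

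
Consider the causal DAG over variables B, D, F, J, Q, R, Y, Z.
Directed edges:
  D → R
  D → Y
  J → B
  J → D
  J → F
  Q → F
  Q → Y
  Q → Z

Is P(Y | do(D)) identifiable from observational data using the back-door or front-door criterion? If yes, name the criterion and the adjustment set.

desc(D)\{D}={R,Y}; candidates ⊆ {B,F,J,Q,Z}.
∅: D⊥Y given ∅ in G with D→· removed — back-door holds.
P(Y|do(D)) = P(Y|D) — no adjustment needed.

P(Y|do(D)): backdoor, adjust for ∅.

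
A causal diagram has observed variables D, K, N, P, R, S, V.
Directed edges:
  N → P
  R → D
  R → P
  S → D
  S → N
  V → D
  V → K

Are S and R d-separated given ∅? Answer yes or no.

Bayes-Ball from S | ∅ reaches {D,N,P}.
R ∉ reach(S|∅) ⇒ S ⊥ R | ∅.

Yes — S ⊥ R | ∅.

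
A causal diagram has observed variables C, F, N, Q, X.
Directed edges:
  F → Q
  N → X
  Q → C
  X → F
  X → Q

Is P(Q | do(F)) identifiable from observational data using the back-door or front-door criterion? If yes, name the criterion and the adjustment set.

P(Q|do(F)): backdoor, adjust for {X}.

desc(F)\{F}={C,Q}; candidates ⊆ {N,X}.
size 0: {}; under {} F still reaches {C,N,Q,X} ∋ Q.
{X}: F⊥Q given {X} in G with F→· removed — back-door holds.
P(Q|do(F)) = Σ_{X} P(Q|F,X)·P(X).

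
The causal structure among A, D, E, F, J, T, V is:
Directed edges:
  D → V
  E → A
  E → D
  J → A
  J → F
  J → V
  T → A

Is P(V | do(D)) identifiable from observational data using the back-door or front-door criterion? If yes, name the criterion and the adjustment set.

P(V|do(D)): backdoor, adjust for ∅.

desc(D)\{D}={V}; candidates ⊆ {A,E,F,J,T}.
∅: D⊥V given ∅ in G with D→· removed — back-door holds.
P(V|do(D)) = P(V|D) — no adjustment needed.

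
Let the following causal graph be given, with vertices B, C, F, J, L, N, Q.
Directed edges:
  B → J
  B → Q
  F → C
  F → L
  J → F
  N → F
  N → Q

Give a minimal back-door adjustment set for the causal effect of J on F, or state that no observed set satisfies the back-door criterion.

desc(J)\{J}={C,F,L}; candidates ⊆ {B,N,Q}.
∅: J⊥F given ∅ in G with J→· removed — back-door holds.

J→F: minimal back-door set ∅.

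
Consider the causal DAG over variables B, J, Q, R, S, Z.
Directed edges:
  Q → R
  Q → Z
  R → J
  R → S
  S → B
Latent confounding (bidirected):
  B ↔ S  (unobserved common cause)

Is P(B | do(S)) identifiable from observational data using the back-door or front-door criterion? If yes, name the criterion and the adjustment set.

desc(S)\{S}={B}; candidates ⊆ {J,Q,R,Z}.
S↔B: latent back-door arc(s) into S.
size 0: {}; under {} S still reaches {B,J,Q,R,Z} ∋ B.
size 1: {J}, {Q}, {R} …(+1); under {J} S still reaches {B,Q,R,Z} ∋ B.
size 2: {J,Q}, {J,R}, {J,Z} …(+3); under {J,Q} S still reaches {B,R} ∋ B.
S↔B cannot be blocked by any observed set — no back-door set.
No mediator lies on a directed S→…→B path.
Neither criterion identifies P(B|do(S)) in this graph.

P(B|do(S)): not identifiable (no BD/FD set).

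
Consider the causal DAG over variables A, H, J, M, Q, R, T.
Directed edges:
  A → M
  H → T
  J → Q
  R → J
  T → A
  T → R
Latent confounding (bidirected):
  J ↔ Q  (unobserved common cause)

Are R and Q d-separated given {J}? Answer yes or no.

No — R and Q are d-connected given {J}.

Bayes-Ball from R | {J} reaches {A,H,M,Q,T}.
Q ∈ reach(R|{J}) ⇒ R ⊥̸ Q | {J}.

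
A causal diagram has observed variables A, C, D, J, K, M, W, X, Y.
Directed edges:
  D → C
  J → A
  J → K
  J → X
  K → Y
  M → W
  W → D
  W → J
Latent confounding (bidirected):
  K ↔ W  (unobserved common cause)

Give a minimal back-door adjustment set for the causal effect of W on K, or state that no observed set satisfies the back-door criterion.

desc(W)\{W}={A,C,D,J,K,X,Y}; candidates ⊆ {M}.
W↔K: latent back-door arc(s) into W.
size 0: {}; under {} W still reaches {K,M,Y} ∋ K.
size 1: {M}; under {M} W still reaches {K,Y} ∋ K.
W↔K cannot be blocked by any observed set — no back-door set.

W→K: no observed back-door set.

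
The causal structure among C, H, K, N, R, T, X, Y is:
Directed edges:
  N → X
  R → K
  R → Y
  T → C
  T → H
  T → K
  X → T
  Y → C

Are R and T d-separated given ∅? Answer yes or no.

Bayes-Ball from R | ∅ reaches {C,K,Y}.
T ∉ reach(R|∅) ⇒ R ⊥ T | ∅.

Yes — R ⊥ T | ∅.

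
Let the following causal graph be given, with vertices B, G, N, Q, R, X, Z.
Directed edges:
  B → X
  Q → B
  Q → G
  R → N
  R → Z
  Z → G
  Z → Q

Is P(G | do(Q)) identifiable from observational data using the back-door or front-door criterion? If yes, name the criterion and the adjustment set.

desc(Q)\{Q}={B,G,X}; candidates ⊆ {N,R,Z}.
size 0: {}; under {} Q still reaches {G,N,R,Z} ∋ G.
{Z}: Q⊥G given {Z} in G with Q→· removed — back-door holds.
P(G|do(Q)) = Σ_{Z} P(G|Q,Z)·P(Z).

P(G|do(Q)): backdoor, adjust for {Z}.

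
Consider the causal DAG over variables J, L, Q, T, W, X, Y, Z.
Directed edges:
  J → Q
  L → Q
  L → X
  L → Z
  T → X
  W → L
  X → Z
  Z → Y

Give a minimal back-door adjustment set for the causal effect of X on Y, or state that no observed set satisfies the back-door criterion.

desc(X)\{X}={Y,Z}; candidates ⊆ {J,L,Q,T,W}.
size 0: {}; under {} X still reaches {L,Q,T,W,Y,Z} ∋ Y.
{L}: X⊥Y given {L} in G with X→· removed — back-door holds.

X→Y: minimal back-door set {L}.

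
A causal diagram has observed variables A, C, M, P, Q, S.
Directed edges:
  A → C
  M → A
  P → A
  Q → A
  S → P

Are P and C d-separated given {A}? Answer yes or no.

Yes — P ⊥ C | {A}.

Bayes-Ball from P | {A} reaches {M,Q,S}.
C ∉ reach(P|{A}) ⇒ P ⊥ C | {A}.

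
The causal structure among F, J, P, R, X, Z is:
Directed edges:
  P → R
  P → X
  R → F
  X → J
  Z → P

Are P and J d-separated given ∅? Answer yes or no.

No — P and J are d-connected given ∅.

Bayes-Ball from P | ∅ reaches {F,J,R,X,Z}.
J ∈ reach(P|∅) ⇒ P ⊥̸ J | ∅.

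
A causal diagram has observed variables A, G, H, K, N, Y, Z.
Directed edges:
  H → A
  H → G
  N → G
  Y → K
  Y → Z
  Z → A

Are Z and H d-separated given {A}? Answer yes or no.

No — Z and H are d-connected given {A}.

Bayes-Ball from Z | {A} reaches {G,H,K,Y}.
H ∈ reach(Z|{A}) ⇒ Z ⊥̸ H | {A}.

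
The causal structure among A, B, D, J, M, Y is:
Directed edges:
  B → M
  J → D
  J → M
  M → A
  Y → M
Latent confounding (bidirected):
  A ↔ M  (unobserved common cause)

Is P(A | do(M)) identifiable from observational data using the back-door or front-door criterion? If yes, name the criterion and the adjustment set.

P(A|do(M)): not identifiable (no BD/FD set).

desc(M)\{M}={A}; candidates ⊆ {B,D,J,Y}.
M↔A: latent back-door arc(s) into M.
size 0: {}; under {} M still reaches {A,B,D,J,Y} ∋ A.
size 1: {B}, {D}, {J} …(+1); under {B} M still reaches {A,D,J,Y} ∋ A.
size 2: {B,D}, {B,J}, {B,Y} …(+3); under {B,D} M still reaches {A,J,Y} ∋ A.
M↔A cannot be blocked by any observed set — no back-door set.
No mediator lies on a directed M→…→A path.
Neither criterion identifies P(A|do(M)) in this graph.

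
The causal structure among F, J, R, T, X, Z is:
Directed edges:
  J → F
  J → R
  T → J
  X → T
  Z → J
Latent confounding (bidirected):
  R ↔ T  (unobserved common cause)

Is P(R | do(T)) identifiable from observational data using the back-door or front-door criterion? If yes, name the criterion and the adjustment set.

P(R|do(T)): frontdoor, adjust for {J}.

desc(T)\{T}={F,J,R}; candidates ⊆ {X,Z}.
T↔R: latent back-door arc(s) into T.
size 0: {}; under {} T still reaches {R,X} ∋ R.
size 1: {X}, {Z}; under {X} T still reaches {R} ∋ R.
size 2: {X,Z}; under {X,Z} T still reaches {R} ∋ R.
T↔R cannot be blocked by any observed set — no back-door set.
{J}: (i) intercepts every directed T→R path; (ii) no back-door T→{J}; (iii) {T} blocks every back-door {J}→R. Front-door holds.
P(R|do(T)) = Σ_{J} P(J|T) Σ_{T'} P(R|J,T')P(T').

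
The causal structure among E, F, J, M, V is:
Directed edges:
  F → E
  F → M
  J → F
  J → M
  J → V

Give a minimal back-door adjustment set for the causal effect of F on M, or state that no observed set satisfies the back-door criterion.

desc(F)\{F}={E,M}; candidates ⊆ {J,V}.
size 0: {}; under {} F still reaches {J,M,V} ∋ M.
{J}: F⊥M given {J} in G with F→· removed — back-door holds.

F→M: minimal back-door set {J}.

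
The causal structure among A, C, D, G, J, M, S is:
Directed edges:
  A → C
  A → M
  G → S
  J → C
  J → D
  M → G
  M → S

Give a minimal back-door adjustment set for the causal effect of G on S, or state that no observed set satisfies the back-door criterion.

G→S: minimal back-door set {M}.

desc(G)\{G}={S}; candidates ⊆ {A,C,D,J,M}.
size 0: {}; under {} G still reaches {A,C,M,S} ∋ S.
{M}: G⊥S given {M} in G with G→· removed — back-door holds.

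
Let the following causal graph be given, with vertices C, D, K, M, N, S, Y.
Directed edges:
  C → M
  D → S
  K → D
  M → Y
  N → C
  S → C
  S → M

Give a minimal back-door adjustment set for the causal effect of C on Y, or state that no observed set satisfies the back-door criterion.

desc(C)\{C}={M,Y}; candidates ⊆ {D,K,N,S}.
size 0: {}; under {} C still reaches {D,K,M,N,S,Y} ∋ Y.
{S}: C⊥Y given {S} in G with C→· removed — back-door holds.

C→Y: minimal back-door set {S}.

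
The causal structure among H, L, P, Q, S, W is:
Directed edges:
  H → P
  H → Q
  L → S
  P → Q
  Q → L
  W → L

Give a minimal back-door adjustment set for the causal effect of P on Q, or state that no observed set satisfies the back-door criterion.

desc(P)\{P}={L,Q,S}; candidates ⊆ {H,W}.
size 0: {}; under {} P still reaches {H,L,Q,S} ∋ Q.
{H}: P⊥Q given {H} in G with P→· removed — back-door holds.

P→Q: minimal back-door set {H}.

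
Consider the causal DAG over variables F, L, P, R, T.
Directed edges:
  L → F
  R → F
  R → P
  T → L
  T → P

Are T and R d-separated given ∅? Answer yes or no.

Yes — T ⊥ R | ∅.

Bayes-Ball from T | ∅ reaches {F,L,P}.
R ∉ reach(T|∅) ⇒ T ⊥ R | ∅.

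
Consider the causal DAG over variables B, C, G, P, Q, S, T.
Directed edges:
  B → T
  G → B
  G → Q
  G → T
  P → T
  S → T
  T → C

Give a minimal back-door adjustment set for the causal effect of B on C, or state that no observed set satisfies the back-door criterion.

B→C: minimal back-door set {G}.

desc(B)\{B}={C,T}; candidates ⊆ {G,P,Q,S}.
size 0: {}; under {} B still reaches {C,G,Q,T} ∋ C.
{G}: B⊥C given {G} in G with B→· removed — back-door holds.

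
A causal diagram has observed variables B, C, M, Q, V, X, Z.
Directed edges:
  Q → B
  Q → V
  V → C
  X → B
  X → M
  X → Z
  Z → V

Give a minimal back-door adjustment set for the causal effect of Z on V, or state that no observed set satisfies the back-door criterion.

Z→V: minimal back-door set ∅.

desc(Z)\{Z}={C,V}; candidates ⊆ {B,M,Q,X}.
∅: Z⊥V given ∅ in G with Z→· removed — back-door holds.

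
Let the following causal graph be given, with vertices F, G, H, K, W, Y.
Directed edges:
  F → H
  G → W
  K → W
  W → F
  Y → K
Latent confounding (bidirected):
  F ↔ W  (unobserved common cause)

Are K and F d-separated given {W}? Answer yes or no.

No — K and F are d-connected given {W}.

Bayes-Ball from K | {W} reaches {F,G,H,Y}.
F ∈ reach(K|{W}) ⇒ K ⊥̸ F | {W}.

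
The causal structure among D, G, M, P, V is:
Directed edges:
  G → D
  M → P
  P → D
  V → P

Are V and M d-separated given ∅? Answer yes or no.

Bayes-Ball from V | ∅ reaches {D,P}.
M ∉ reach(V|∅) ⇒ V ⊥ M | ∅.

Yes — V ⊥ M | ∅.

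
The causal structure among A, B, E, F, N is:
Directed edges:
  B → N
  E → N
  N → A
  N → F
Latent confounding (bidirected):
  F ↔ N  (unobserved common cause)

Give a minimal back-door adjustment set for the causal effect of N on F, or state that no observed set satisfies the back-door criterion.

N→F: no observed back-door set.

desc(N)\{N}={A,F}; candidates ⊆ {B,E}.
N↔F: latent back-door arc(s) into N.
size 0: {}; under {} N still reaches {B,E,F} ∋ F.
size 1: {B}, {E}; under {B} N still reaches {E,F} ∋ F.
size 2: {B,E}; under {B,E} N still reaches {F} ∋ F.
N↔F cannot be blocked by any observed set — no back-door set.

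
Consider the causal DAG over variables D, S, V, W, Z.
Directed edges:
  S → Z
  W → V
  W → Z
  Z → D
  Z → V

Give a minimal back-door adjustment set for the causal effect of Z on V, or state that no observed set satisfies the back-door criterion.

Z→V: minimal back-door set {W}.

desc(Z)\{Z}={D,V}; candidates ⊆ {S,W}.
size 0: {}; under {} Z still reaches {S,V,W} ∋ V.
{W}: Z⊥V given {W} in G with Z→· removed — back-door holds.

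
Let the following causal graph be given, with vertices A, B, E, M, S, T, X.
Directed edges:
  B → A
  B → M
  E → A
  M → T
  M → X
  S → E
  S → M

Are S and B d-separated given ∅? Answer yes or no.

Bayes-Ball from S | ∅ reaches {A,E,M,T,X}.
B ∉ reach(S|∅) ⇒ S ⊥ B | ∅.

Yes — S ⊥ B | ∅.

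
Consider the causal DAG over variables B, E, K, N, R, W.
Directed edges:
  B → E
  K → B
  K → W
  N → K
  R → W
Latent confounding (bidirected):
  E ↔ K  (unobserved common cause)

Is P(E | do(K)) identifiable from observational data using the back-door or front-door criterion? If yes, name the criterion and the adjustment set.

P(E|do(K)): frontdoor, adjust for {B}.

desc(K)\{K}={B,E,W}; candidates ⊆ {N,R}.
K↔E: latent back-door arc(s) into K.
size 0: {}; under {} K still reaches {E,N} ∋ E.
size 1: {N}, {R}; under {N} K still reaches {E} ∋ E.
size 2: {N,R}; under {N,R} K still reaches {E} ∋ E.
K↔E cannot be blocked by any observed set — no back-door set.
{B}: (i) intercepts every directed K→E path; (ii) no back-door K→{B}; (iii) {K} blocks every back-door {B}→E. Front-door holds.
P(E|do(K)) = Σ_{B} P(B|K) Σ_{K'} P(E|B,K')P(K').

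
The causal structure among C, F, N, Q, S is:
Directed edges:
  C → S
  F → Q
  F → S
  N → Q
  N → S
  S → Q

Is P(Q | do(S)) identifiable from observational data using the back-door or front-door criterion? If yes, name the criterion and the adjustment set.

desc(S)\{S}={Q}; candidates ⊆ {C,F,N}.
size 0: {}; under {} S still reaches {C,F,N,Q} ∋ Q.
size 1: {C}, {F}, {N}; under {C} S still reaches {F,N,Q} ∋ Q.
{F,N}: S⊥Q given {F,N} in G with S→· removed — back-door holds.
P(Q|do(S)) = Σ_{F,N} P(Q|S,F,N)·P(F,N).

P(Q|do(S)): backdoor, adjust for {F, N}.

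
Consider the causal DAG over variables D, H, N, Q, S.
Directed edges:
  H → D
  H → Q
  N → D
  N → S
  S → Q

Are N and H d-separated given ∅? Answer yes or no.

Yes — N ⊥ H | ∅.

Bayes-Ball from N | ∅ reaches {D,Q,S}.
H ∉ reach(N|∅) ⇒ N ⊥ H | ∅.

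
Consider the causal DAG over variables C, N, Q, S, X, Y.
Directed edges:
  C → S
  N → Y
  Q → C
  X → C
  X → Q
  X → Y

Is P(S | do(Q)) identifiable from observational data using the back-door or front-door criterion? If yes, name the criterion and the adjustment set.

desc(Q)\{Q}={C,S}; candidates ⊆ {N,X,Y}.
size 0: {}; under {} Q still reaches {C,S,X,Y} ∋ S.
{X}: Q⊥S given {X} in G with Q→· removed — back-door holds.
P(S|do(Q)) = Σ_{X} P(S|Q,X)·P(X).

P(S|do(Q)): backdoor, adjust for {X}.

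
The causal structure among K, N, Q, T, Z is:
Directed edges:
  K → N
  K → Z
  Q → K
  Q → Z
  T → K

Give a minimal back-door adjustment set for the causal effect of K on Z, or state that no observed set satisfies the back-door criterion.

K→Z: minimal back-door set {Q}.

desc(K)\{K}={N,Z}; candidates ⊆ {Q,T}.
size 0: {}; under {} K still reaches {Q,T,Z} ∋ Z.
{Q}: K⊥Z given {Q} in G with K→· removed — back-door holds.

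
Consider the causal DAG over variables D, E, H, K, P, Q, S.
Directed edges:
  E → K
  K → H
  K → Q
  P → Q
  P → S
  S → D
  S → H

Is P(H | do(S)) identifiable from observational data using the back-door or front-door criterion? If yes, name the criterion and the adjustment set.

desc(S)\{S}={D,H}; candidates ⊆ {E,K,P,Q}.
∅: S⊥H given ∅ in G with S→· removed — back-door holds.
P(H|do(S)) = P(H|S) — no adjustment needed.

P(H|do(S)): backdoor, adjust for ∅.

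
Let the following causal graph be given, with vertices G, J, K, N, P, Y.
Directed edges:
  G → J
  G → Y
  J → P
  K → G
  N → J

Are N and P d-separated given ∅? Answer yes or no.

No — N and P are d-connected given ∅.

Bayes-Ball from N | ∅ reaches {J,P}.
P ∈ reach(N|∅) ⇒ N ⊥̸ P | ∅.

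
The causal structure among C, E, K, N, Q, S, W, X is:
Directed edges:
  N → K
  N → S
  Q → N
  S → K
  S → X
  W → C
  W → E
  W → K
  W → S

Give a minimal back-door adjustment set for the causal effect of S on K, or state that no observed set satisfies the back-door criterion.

S→K: minimal back-door set {N, W}.

desc(S)\{S}={K,X}; candidates ⊆ {C,E,N,Q,W}.
size 0: {}; under {} S still reaches {C,E,K,N,Q,W} ∋ K.
size 1: {C}, {E}, {N} …(+2); under {C} S still reaches {E,K,N,Q,W} ∋ K.
{N,W}: S⊥K given {N,W} in G with S→· removed — back-door holds.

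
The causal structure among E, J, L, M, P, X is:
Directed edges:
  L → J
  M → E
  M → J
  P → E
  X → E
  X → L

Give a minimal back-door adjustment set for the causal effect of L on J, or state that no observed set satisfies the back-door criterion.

desc(L)\{L}={J}; candidates ⊆ {E,M,P,X}.
∅: L⊥J given ∅ in G with L→· removed — back-door holds.

L→J: minimal back-door set ∅.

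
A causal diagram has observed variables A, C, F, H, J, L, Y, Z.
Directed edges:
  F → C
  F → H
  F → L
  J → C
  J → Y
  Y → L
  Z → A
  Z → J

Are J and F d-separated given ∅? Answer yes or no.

Yes — J ⊥ F | ∅.

Bayes-Ball from J | ∅ reaches {A,C,L,Y,Z}.
F ∉ reach(J|∅) ⇒ J ⊥ F | ∅.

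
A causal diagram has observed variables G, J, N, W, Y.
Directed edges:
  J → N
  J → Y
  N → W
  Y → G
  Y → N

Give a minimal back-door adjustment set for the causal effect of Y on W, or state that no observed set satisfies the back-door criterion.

desc(Y)\{Y}={G,N,W}; candidates ⊆ {J}.
size 0: {}; under {} Y still reaches {J,N,W} ∋ W.
{J}: Y⊥W given {J} in G with Y→· removed — back-door holds.

Y→W: minimal back-door set {J}.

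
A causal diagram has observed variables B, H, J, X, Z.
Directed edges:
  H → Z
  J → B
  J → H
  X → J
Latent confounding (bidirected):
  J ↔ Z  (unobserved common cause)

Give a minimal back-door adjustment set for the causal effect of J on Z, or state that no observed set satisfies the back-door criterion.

desc(J)\{J}={B,H,Z}; candidates ⊆ {X}.
J↔Z: latent back-door arc(s) into J.
size 0: {}; under {} J still reaches {X,Z} ∋ Z.
size 1: {X}; under {X} J still reaches {Z} ∋ Z.
J↔Z cannot be blocked by any observed set — no back-door set.

J→Z: no observed back-door set.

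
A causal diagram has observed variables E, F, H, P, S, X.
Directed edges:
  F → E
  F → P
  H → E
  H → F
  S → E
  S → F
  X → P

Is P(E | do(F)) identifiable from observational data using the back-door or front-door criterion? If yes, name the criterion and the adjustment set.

desc(F)\{F}={E,P}; candidates ⊆ {H,S,X}.
size 0: {}; under {} F still reaches {E,H,S} ∋ E.
size 1: {H}, {S}, {X}; under {H} F still reaches {E,S} ∋ E.
{H,S}: F⊥E given {H,S} in G with F→· removed — back-door holds.
P(E|do(F)) = Σ_{H,S} P(E|F,H,S)·P(H,S).

P(E|do(F)): backdoor, adjust for {H, S}.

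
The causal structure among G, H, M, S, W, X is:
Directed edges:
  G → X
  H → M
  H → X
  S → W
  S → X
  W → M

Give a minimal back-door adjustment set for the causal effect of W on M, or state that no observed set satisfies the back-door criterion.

desc(W)\{W}={M}; candidates ⊆ {G,H,S,X}.
∅: W⊥M given ∅ in G with W→· removed — back-door holds.

W→M: minimal back-door set ∅.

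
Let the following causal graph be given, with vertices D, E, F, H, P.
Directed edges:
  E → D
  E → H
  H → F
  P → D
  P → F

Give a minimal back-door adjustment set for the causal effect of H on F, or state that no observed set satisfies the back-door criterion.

H→F: minimal back-door set ∅.

desc(H)\{H}={F}; candidates ⊆ {D,E,P}.
∅: H⊥F given ∅ in G with H→· removed — back-door holds.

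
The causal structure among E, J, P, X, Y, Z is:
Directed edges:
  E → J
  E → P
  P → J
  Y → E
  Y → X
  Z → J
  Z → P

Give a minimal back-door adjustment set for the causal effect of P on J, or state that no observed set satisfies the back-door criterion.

P→J: minimal back-door set {E, Z}.

desc(P)\{P}={J}; candidates ⊆ {E,X,Y,Z}.
size 0: {}; under {} P still reaches {E,J,X,Y,Z} ∋ J.
size 1: {E}, {X}, {Y} …(+1); under {E} P still reaches {J,Z} ∋ J.
{E,Z}: P⊥J given {E,Z} in G with P→· removed — back-door holds.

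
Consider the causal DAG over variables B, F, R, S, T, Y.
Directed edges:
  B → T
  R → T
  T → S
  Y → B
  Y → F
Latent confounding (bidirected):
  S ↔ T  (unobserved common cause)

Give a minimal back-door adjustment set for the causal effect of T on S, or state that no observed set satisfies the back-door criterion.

desc(T)\{T}={S}; candidates ⊆ {B,F,R,Y}.
T↔S: latent back-door arc(s) into T.
size 0: {}; under {} T still reaches {B,F,R,S,Y} ∋ S.
size 1: {B}, {F}, {R} …(+1); under {B} T still reaches {R,S} ∋ S.
size 2: {B,F}, {B,R}, {B,Y} …(+3); under {B,F} T still reaches {R,S} ∋ S.
T↔S cannot be blocked by any observed set — no back-door set.

T→S: no observed back-door set.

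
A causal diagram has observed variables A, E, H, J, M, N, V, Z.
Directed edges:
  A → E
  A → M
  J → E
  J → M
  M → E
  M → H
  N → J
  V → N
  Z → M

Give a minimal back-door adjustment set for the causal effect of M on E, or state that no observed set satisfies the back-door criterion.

desc(M)\{M}={E,H}; candidates ⊆ {A,J,N,V,Z}.
size 0: {}; under {} M still reaches {A,E,J,N,V,Z} ∋ E.
size 1: {A}, {J}, {N} …(+2); under {A} M still reaches {E,J,N,V,Z} ∋ E.
{A,J}: M⊥E given {A,J} in G with M→· removed — back-door holds.

M→E: minimal back-door set {A, J}.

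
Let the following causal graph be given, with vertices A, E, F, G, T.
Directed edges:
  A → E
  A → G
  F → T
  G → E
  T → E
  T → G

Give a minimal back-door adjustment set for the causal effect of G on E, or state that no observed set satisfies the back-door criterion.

desc(G)\{G}={E}; candidates ⊆ {A,F,T}.
size 0: {}; under {} G still reaches {A,E,F,T} ∋ E.
size 1: {A}, {F}, {T}; under {A} G still reaches {E,F,T} ∋ E.
{A,T}: G⊥E given {A,T} in G with G→· removed — back-door holds.

G→E: minimal back-door set {A, T}.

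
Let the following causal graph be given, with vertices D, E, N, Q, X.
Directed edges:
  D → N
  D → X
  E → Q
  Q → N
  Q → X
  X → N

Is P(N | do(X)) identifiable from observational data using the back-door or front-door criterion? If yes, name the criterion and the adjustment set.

desc(X)\{X}={N}; candidates ⊆ {D,E,Q}.
size 0: {}; under {} X still reaches {D,E,N,Q} ∋ N.
size 1: {D}, {E}, {Q}; under {D} X still reaches {E,N,Q} ∋ N.
{D,Q}: X⊥N given {D,Q} in G with X→· removed — back-door holds.
P(N|do(X)) = Σ_{D,Q} P(N|X,D,Q)·P(D,Q).

P(N|do(X)): backdoor, adjust for {D, Q}.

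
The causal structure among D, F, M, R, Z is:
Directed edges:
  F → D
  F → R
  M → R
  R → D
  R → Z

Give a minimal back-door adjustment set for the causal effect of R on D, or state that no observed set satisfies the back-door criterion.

R→D: minimal back-door set {F}.

desc(R)\{R}={D,Z}; candidates ⊆ {F,M}.
size 0: {}; under {} R still reaches {D,F,M} ∋ D.
{F}: R⊥D given {F} in G with R→· removed — back-door holds.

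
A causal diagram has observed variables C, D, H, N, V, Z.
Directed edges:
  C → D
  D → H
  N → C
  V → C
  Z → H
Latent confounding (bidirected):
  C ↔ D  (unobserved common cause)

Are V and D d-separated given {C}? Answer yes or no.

No — V and D are d-connected given {C}.

Bayes-Ball from V | {C} reaches {D,H,N}.
D ∈ reach(V|{C}) ⇒ V ⊥̸ D | {C}.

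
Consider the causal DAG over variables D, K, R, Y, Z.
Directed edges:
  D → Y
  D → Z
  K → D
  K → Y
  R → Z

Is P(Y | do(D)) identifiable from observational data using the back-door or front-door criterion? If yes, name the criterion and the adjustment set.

desc(D)\{D}={Y,Z}; candidates ⊆ {K,R}.
size 0: {}; under {} D still reaches {K,Y} ∋ Y.
{K}: D⊥Y given {K} in G with D→· removed — back-door holds.
P(Y|do(D)) = Σ_{K} P(Y|D,K)·P(K).

P(Y|do(D)): backdoor, adjust for {K}.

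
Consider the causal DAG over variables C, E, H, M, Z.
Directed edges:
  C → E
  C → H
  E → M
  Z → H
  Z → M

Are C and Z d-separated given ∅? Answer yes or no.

Yes — C ⊥ Z | ∅.

Bayes-Ball from C | ∅ reaches {E,H,M}.
Z ∉ reach(C|∅) ⇒ C ⊥ Z | ∅.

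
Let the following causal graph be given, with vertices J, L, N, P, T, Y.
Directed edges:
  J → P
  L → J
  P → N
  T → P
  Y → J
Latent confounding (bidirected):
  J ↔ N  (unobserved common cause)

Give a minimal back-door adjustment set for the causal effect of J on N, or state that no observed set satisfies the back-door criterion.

desc(J)\{J}={N,P}; candidates ⊆ {L,T,Y}.
J↔N: latent back-door arc(s) into J.
size 0: {}; under {} J still reaches {L,N,Y} ∋ N.
size 1: {L}, {T}, {Y}; under {L} J still reaches {N,Y} ∋ N.
size 2: {L,T}, {L,Y}, {T,Y}; under {L,T} J still reaches {N,Y} ∋ N.
J↔N cannot be blocked by any observed set — no back-door set.

J→N: no observed back-door set.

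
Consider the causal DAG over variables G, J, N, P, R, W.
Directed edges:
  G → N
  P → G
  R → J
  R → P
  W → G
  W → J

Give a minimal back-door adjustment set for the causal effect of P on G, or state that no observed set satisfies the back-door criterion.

P→G: minimal back-door set ∅.

desc(P)\{P}={G,N}; candidates ⊆ {J,R,W}.
∅: P⊥G given ∅ in G with P→· removed — back-door holds.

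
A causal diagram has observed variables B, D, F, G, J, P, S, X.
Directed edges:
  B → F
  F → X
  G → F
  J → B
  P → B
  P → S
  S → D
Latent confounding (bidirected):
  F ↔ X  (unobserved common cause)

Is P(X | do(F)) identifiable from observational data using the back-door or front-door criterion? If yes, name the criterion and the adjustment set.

desc(F)\{F}={X}; candidates ⊆ {B,D,G,J,P,S}.
F↔X: latent back-door arc(s) into F.
size 0: {}; under {} F still reaches {B,D,G,J,P,S,X} ∋ X.
size 1: {B}, {D}, {G} …(+3); under {B} F still reaches {G,X} ∋ X.
size 2: {B,D}, {B,G}, {B,J} …(+12); under {B,D} F still reaches {G,X} ∋ X.
F↔X cannot be blocked by any observed set — no back-door set.
No mediator lies on a directed F→…→X path.
Neither criterion identifies P(X|do(F)) in this graph.

P(X|do(F)): not identifiable (no BD/FD set).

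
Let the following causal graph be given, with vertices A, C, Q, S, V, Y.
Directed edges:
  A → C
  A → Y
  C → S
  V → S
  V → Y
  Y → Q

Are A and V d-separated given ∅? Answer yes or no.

Yes — A ⊥ V | ∅.

Bayes-Ball from A | ∅ reaches {C,Q,S,Y}.
V ∉ reach(A|∅) ⇒ A ⊥ V | ∅.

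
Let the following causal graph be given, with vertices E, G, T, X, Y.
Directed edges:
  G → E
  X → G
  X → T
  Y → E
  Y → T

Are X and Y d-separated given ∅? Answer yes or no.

Yes — X ⊥ Y | ∅.

Bayes-Ball from X | ∅ reaches {E,G,T}.
Y ∉ reach(X|∅) ⇒ X ⊥ Y | ∅.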